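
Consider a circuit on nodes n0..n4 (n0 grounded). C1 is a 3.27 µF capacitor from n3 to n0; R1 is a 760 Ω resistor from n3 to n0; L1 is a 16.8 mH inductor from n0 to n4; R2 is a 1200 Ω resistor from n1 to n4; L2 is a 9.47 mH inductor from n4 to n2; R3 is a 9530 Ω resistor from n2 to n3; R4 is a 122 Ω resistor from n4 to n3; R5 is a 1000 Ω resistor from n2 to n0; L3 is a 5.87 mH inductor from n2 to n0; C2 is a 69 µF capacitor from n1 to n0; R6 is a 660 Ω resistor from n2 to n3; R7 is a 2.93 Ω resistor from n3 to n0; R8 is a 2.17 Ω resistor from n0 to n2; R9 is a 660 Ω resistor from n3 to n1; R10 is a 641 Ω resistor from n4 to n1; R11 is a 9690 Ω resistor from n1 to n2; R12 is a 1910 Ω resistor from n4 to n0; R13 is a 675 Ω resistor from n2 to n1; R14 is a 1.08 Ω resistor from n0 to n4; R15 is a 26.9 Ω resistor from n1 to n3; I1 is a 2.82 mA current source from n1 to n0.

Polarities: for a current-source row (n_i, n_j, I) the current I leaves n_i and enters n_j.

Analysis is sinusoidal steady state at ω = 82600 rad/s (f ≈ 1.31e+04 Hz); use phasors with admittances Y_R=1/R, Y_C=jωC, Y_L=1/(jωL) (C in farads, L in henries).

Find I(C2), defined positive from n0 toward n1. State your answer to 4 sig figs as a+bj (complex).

0.002819+1.981e-05j A

Element admittances at ω=82600 rad/s:
  Y(C1) = 0.000+0.2701j S between n3,n0
  Y(R1) = 0.001316+0.000j S between n3,n0
  Y(L1) = 0.000-0.0007206j S between n0,n4
  Y(R2) = 0.0008333+0.000j S between n1,n4
  Y(L2) = 0.000-0.001278j S between n4,n2
  Y(R3) = 0.0001049+0.000j S between n2,n3
  Y(R4) = 0.008197+0.000j S between n4,n3
  Y(R5) = 0.001000+0.000j S between n2,n0
  Y(L3) = 0.000-0.002062j S between n2,n0
  Y(C2) = 0.000+5.699j S between n1,n0
  Y(R6) = 0.001515+0.000j S between n2,n3
  Y(R7) = 0.3413+0.000j S between n3,n0
  Y(R8) = 0.4608+0.000j S between n0,n2
  Y(R9) = 0.001515+0.000j S between n3,n1
  Y(R10) = 0.001560+0.000j S between n4,n1
  Y(R11) = 0.0001032+0.000j S between n1,n2
  Y(R12) = 0.0005236+0.000j S between n4,n0
  Y(R13) = 0.001481+0.000j S between n2,n1
  Y(R14) = 0.9259+0.000j S between n0,n4
  Y(R15) = 0.03717+0.000j S between n1,n3
  I1: injects 0.00282 A into n0 (from n1)
Assemble and solve the 4×4 MNA system:
  V(n1)=-3.476e-06+0.0004946j  V(n2)=5.846e-08+1.801e-06j  V(n3)=2.267e-05+3.331e-05j  V(n4)=1.885e-07+1.555e-06j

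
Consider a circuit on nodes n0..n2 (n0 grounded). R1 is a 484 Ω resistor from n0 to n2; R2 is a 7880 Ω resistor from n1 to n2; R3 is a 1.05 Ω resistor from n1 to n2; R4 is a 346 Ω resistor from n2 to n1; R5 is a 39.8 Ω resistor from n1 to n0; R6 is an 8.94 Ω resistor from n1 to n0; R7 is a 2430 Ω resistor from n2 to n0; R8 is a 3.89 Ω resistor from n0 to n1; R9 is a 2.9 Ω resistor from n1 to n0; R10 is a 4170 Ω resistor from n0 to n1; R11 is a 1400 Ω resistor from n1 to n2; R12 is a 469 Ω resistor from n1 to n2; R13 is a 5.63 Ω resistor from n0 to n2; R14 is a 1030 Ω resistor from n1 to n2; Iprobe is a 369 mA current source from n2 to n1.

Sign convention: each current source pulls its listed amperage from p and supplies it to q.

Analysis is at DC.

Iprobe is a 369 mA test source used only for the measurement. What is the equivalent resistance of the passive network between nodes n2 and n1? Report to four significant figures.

R_eq = 0.9058 Ω

MNA unknowns: 2 node voltages V₁..V_2
R1: Y=0.002066 on G[0,2]
R2: Y=0.0001269 on G[1,2]
R3: Y=0.9524 on G[1,2]
R4: Y=0.002890 on G[2,1]
R5: Y=0.02513 on G[1,0]
R6: Y=0.1119 on G[1,0]
R7: Y=0.0004115 on G[2,0]
R8: Y=0.2571 on G[0,1]
R9: Y=0.3448 on G[1,0]
R10: Y=0.0002398 on G[0,1]
R11: Y=0.0007143 on G[1,2]
R12: Y=0.002132 on G[1,2]
R13: Y=0.1776 on G[0,2]
R14: Y=0.0009709 on G[1,2]
Iprobe: z[2]−=0.369, z[1]+=0.369
solve → V1=0.06548, V2=-0.2687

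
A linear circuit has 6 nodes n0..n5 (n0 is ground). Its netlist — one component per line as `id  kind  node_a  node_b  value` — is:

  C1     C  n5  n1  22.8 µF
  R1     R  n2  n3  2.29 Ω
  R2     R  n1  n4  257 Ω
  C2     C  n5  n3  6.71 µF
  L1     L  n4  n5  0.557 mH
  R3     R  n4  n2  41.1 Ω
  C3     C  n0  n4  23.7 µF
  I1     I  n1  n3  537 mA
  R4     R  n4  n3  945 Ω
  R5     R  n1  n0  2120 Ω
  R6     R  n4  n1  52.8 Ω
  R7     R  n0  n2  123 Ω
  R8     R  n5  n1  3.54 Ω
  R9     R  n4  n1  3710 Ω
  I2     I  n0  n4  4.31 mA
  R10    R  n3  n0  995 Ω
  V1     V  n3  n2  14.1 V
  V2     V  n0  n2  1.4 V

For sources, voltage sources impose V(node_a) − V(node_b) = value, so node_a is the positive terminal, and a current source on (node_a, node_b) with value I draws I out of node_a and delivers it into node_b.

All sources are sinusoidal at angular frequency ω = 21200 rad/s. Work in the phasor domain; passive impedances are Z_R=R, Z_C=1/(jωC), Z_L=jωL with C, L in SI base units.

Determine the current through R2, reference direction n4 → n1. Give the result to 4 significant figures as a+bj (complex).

-0.07568-0.1340j A

Element admittances at ω=21200 rad/s:
  Y(C1) = 0.000+0.4834j S between n5,n1
  Y(R1) = 0.4367+0.000j S between n2,n3
  Y(R2) = 0.003891+0.000j S between n1,n4
  Y(C2) = 0.000+0.1423j S between n5,n3
  Y(L1) = 0.000-0.08469j S between n4,n5
  Y(R3) = 0.02433+0.000j S between n4,n2
  Y(C3) = 0.000+0.5024j S between n0,n4
  I1: injects 0.537 A into n3 (from n1)
  Y(R4) = 0.001058+0.000j S between n4,n3
  Y(R5) = 0.0004717+0.000j S between n1,n0
  Y(R6) = 0.01894+0.000j S between n4,n1
  Y(R7) = 0.008130+0.000j S between n0,n2
  Y(R8) = 0.2825+0.000j S between n5,n1
  Y(R9) = 0.0002695+0.000j S between n4,n1
  I2: injects 0.00431 A into n4 (from n0)
  Y(R10) = 0.001005+0.000j S between n3,n0
  V1: constraint V(n3)−V(n2) = 14.1
  V2: constraint V(n0)−V(n2) = 1.4
Assemble and solve the 7×7 MNA system:
  V(n1)=17.73+27.82j  V(n2)=-1.400+0.000j  V(n3)=12.70+0.000j  V(n4)=-1.722-6.617j  V(n5)=19.87+27.01j
  i(V1)=-9.491+1.013j  i(V2)=3.330-0.8520j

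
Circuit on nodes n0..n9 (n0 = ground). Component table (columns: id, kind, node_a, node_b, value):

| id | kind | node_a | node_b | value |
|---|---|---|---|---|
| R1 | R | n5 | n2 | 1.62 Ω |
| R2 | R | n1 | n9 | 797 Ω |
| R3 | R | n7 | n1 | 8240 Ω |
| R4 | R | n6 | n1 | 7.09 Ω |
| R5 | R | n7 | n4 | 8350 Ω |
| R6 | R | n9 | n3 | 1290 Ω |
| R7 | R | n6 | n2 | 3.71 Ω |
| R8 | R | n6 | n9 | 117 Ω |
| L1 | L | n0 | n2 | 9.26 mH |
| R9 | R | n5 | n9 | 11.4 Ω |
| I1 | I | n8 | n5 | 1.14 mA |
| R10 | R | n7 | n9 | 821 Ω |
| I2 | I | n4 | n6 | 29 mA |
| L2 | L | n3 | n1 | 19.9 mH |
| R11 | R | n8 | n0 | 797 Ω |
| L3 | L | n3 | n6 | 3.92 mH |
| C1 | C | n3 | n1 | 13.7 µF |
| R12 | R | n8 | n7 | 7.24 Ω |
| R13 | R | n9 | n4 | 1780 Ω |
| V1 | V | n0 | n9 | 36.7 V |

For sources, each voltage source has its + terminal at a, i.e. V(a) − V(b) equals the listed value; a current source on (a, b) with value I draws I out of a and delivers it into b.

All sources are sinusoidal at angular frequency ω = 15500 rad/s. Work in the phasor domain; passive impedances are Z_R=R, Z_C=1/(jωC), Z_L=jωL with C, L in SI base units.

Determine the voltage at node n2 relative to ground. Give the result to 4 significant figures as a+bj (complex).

-36.12-2.890j V

Element admittances at ω=15500 rad/s:
  Y(R1) = 0.6173+0.000j S between n5,n2
  Y(R2) = 0.001255+0.000j S between n1,n9
  Y(R3) = 0.0001214+0.000j S between n7,n1
  Y(R4) = 0.1410+0.000j S between n6,n1
  Y(R5) = 0.0001198+0.000j S between n7,n4
  Y(R6) = 0.0007752+0.000j S between n9,n3
  Y(R7) = 0.2695+0.000j S between n6,n2
  Y(R8) = 0.008547+0.000j S between n6,n9
  Y(L1) = 0.000-0.006967j S between n0,n2
  Y(R9) = 0.08772+0.000j S between n5,n9
  I1: injects 0.00114 A into n5 (from n8)
  Y(R10) = 0.001218+0.000j S between n7,n9
  I2: injects 0.029 A into n6 (from n4)
  Y(L2) = 0.000-0.003242j S between n3,n1
  Y(R11) = 0.001255+0.000j S between n8,n0
  Y(L3) = 0.000-0.01646j S between n3,n6
  Y(C1) = 0.000+0.2123j S between n3,n1
  Y(R12) = 0.1381+0.000j S between n8,n7
  Y(R13) = 0.0005618+0.000j S between n9,n4
  V1: constraint V(n0)−V(n9) = 36.7
Assemble and solve the 10×10 MNA system:
  V(n1)=-36.03-2.738j  V(n2)=-36.12-2.890j  V(n3)=-36.02-2.732j  V(n4)=-76.66-0.02177j  V(n5)=-36.19-2.531j  V(n6)=-36.03-2.781j  V(n7)=-21.97-0.1239j  V(n8)=-21.78-0.1228j  V(n9)=-36.70+0.000j
  i(V1)=-0.04747+0.2515j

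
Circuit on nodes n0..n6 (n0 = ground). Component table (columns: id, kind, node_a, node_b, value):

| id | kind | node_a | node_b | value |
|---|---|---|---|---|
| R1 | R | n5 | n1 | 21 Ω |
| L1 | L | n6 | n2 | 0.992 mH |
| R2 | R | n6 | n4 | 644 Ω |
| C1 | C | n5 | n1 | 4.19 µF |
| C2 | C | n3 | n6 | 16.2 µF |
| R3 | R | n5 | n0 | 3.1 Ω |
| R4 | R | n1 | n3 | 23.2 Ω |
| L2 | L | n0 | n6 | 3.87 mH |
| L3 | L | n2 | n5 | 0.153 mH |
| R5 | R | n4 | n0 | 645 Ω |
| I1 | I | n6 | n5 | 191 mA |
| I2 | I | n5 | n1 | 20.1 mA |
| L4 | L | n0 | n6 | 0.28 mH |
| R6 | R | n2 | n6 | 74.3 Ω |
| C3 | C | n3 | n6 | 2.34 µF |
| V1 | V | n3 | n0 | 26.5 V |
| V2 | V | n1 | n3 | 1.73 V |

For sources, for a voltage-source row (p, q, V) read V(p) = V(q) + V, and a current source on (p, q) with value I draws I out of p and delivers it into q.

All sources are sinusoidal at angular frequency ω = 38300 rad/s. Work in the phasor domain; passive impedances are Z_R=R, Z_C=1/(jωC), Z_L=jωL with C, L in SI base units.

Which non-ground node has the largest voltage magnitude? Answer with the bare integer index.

6

Apply KCL at each of the 6 non-ground nodes and solve the resulting linear system.
Node n1: branches {R1, C1, R4, I2, V2} → V_1 = 28.23+0.000j
Node n2: branches {L1, L3, R6} → V_2 = 11.24+7.771j
Node n3: branches {C2, R4, C3, V1, V2} → V_3 = 26.50+0.000j
Node n4: branches {R2, R5} → V_4 = 15.96+0.2479j
Node n5: branches {R1, C1, R3, L3, I1, I2} → V_5 = 7.475+7.264j
Node n6: branches {L1, R2, C2, L2, I1, L4, R6, C3} → V_6 = 31.89+0.4955j
Source currents: i(V1)=-2.486+0.8458j, i(V2)=-2.208-2.985j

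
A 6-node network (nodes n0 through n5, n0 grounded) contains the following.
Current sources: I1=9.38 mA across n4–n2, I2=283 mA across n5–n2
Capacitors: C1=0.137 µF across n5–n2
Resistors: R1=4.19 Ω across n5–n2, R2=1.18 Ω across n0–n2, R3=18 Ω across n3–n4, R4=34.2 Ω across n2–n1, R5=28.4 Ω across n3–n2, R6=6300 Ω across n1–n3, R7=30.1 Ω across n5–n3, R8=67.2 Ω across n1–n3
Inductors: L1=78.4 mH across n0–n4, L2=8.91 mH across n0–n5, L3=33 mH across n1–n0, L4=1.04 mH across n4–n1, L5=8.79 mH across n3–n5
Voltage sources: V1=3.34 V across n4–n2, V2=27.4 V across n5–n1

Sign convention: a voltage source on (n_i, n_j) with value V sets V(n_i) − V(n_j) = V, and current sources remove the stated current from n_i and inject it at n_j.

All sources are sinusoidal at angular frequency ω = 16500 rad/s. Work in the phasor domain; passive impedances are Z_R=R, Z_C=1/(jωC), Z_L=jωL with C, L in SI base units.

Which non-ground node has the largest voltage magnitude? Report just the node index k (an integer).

1

Apply KCL at each of the 5 non-ground nodes and solve the resulting linear system.
Node n1: branches {L3, L4, R4, R6, R8, V2} → V_1 = -23.33-5.230j
Node n2: branches {I1, C1, R1, R2, R4, R5, I2, V1} → V_2 = 0.05333-0.01477j
Node n3: branches {R3, L5, R5, R6, R7, R8} → V_3 = -0.3390-2.044j
Node n4: branches {I1, L1, R3, L4, V1} → V_4 = 3.393-0.01477j
Node n5: branches {C1, R1, L2, L5, R7, I2, V2} → V_5 = 4.072-5.230j
Source currents: i(V1)=-0.5206+1.447j, i(V2)=-1.343+1.400j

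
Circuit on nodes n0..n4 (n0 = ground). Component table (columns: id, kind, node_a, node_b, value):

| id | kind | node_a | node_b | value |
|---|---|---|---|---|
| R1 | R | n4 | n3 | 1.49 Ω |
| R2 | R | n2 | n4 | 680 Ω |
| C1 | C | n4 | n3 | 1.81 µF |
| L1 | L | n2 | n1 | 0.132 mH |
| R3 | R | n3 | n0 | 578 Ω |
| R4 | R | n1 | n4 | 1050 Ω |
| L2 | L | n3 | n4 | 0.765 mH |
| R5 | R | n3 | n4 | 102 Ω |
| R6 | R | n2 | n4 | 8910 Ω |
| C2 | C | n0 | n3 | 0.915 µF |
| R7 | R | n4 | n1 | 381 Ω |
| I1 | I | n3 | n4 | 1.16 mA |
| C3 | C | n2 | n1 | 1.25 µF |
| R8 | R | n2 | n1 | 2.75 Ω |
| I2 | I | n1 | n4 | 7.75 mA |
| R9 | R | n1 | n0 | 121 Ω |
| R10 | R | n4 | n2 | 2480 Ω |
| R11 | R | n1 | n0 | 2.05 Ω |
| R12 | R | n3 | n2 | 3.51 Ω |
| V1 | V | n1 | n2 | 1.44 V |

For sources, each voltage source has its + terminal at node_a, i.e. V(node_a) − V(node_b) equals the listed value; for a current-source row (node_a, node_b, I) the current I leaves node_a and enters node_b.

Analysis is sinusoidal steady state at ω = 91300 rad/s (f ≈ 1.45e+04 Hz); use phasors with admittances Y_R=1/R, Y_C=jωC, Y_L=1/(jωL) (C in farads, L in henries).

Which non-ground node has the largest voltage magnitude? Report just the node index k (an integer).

2

Element admittances at ω=91300 rad/s:
  Y(R1) = 0.6711+0.000j S between n4,n3
  Y(R2) = 0.001471+0.000j S between n2,n4
  Y(C1) = 0.000+0.1653j S between n4,n3
  Y(L1) = 0.000-0.08298j S between n2,n1
  Y(R3) = 0.001730+0.000j S between n3,n0
  Y(R4) = 0.0009524+0.000j S between n1,n4
  Y(L2) = 0.000-0.01432j S between n3,n4
  Y(R5) = 0.009804+0.000j S between n3,n4
  Y(R6) = 0.0001122+0.000j S between n2,n4
  Y(C2) = 0.000+0.08354j S between n0,n3
  Y(R7) = 0.002625+0.000j S between n4,n1
  I1: injects 0.00116 A into n4 (from n3)
  Y(C3) = 0.000+0.1141j S between n2,n1
  Y(R8) = 0.3636+0.000j S between n2,n1
  I2: injects 0.00775 A into n4 (from n1)
  Y(R9) = 0.008264+0.000j S between n1,n0
  Y(R10) = 0.0004032+0.000j S between n4,n2
  Y(R11) = 0.4878+0.000j S between n1,n0
  Y(R12) = 0.2849+0.000j S between n3,n2
  V1: constraint V(n1)−V(n2) = 1.44
Assemble and solve the 5×5 MNA system:
  V(n1)=0.09139+0.1916j  V(n2)=-1.349+0.1916j  V(n3)=-1.148+0.5189j  V(n4)=-1.131+0.5124j
  i(V1)=-0.5811-0.1387j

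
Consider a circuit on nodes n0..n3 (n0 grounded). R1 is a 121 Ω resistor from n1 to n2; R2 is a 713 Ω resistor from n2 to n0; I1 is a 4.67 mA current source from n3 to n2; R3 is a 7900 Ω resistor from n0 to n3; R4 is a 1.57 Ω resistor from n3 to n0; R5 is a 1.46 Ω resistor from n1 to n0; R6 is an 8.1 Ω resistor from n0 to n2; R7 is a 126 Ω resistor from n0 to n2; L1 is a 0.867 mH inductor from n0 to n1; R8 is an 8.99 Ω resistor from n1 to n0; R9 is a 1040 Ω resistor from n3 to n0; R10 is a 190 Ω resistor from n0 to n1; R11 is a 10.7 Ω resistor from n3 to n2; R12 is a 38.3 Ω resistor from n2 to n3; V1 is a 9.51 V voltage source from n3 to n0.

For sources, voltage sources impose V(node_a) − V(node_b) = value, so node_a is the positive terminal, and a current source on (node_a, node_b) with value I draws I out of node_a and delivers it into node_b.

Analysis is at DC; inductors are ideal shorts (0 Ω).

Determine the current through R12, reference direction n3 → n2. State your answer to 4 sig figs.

Apply KCL at each of the 3 non-ground nodes and solve the resulting linear system.
Node n1: branches {R1, R5, L1, R8, R10} → V_1 = 0.000
Node n2: branches {R1, R2, I1, R6, R7, R11, R12} → V_2 = 4.381
Node n3: branches {I1, R3, R4, R9, R11, R12, V1} → V_3 = 9.510
Source currents: i(L1)=-0.03620, i(V1)=-6.686

0.1339 A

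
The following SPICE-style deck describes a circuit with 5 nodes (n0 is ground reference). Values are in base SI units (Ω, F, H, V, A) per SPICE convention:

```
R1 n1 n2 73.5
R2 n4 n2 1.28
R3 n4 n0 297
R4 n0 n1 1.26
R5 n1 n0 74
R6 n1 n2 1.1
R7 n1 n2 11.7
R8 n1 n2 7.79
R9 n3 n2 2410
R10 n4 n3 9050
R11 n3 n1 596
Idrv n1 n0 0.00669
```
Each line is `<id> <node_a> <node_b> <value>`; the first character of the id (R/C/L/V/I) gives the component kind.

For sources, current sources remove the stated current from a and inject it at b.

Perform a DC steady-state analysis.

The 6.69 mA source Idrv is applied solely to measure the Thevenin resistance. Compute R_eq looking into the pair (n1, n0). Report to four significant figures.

R_eq = 1.234 Ω

Element admittances at DC:
  Y(R1) = 0.01361 S between n1,n2
  Y(R2) = 0.7812 S between n4,n2
  Y(R3) = 0.003367 S between n4,n0
  Y(R4) = 0.7937 S between n0,n1
  Y(R5) = 0.01351 S between n1,n0
  Y(R6) = 0.9091 S between n1,n2
  Y(R7) = 0.08547 S between n1,n2
  Y(R8) = 0.1284 S between n1,n2
  Y(R9) = 0.0004149 S between n3,n2
  Y(R10) = 0.0001105 S between n4,n3
  Y(R11) = 0.001678 S between n3,n1
  Idrv: injects 0.00669 A into n0 (from n1)
Assemble and solve the 4×4 MNA system:
  V(n1)=-0.008254  V(n2)=-0.008230  V(n3)=-0.008247  V(n4)=-0.008195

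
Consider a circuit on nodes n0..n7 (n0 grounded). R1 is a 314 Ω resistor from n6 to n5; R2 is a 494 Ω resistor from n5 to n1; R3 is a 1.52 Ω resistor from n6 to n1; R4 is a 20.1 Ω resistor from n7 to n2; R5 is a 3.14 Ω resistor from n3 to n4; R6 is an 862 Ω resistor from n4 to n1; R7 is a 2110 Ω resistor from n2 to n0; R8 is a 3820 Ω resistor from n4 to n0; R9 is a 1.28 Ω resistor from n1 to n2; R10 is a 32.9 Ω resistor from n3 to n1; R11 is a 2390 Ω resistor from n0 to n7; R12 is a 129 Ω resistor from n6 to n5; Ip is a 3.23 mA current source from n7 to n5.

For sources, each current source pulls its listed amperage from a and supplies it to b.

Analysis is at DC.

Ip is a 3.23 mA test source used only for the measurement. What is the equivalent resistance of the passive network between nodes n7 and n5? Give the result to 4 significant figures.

MNA unknowns: 7 node voltages V₁..V_7
R1: Y=0.003185 on G[6,5]
R2: Y=0.002024 on G[5,1]
R3: Y=0.6579 on G[6,1]
R4: Y=0.04975 on G[7,2]
R5: Y=0.3185 on G[3,4]
R6: Y=0.001160 on G[4,1]
R7: Y=0.0004739 on G[2,0]
R8: Y=0.0002618 on G[4,0]
R9: Y=0.7812 on G[1,2]
R10: Y=0.03040 on G[3,1]
R11: Y=0.0004184 on G[0,7]
R12: Y=0.007752 on G[6,5]
Ip: z[7]−=0.00323, z[5]+=0.00323
solve → V1=0.02665, V2=0.02253, V3=0.02643, V4=0.02641, V5=0.2793, V6=0.03078, V7=-0.04204

R_eq = 99.50 Ω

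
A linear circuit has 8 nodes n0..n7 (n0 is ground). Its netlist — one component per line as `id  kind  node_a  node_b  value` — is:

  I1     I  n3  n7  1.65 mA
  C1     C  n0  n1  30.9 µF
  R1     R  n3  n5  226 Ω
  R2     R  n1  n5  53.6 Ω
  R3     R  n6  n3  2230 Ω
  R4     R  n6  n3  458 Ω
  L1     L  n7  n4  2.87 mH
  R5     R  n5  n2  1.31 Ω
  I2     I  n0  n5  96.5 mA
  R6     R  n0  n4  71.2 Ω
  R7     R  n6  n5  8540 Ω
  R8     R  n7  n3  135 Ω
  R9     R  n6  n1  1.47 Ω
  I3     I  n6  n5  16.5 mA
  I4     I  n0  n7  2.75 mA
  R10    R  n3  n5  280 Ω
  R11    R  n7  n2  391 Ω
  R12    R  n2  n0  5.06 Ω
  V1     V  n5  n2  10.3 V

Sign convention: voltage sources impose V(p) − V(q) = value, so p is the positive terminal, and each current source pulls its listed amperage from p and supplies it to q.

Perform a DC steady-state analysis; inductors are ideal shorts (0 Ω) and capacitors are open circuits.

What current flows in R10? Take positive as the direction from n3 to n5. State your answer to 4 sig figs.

MNA unknowns: 7 node voltages V₁..V_7 plus 2 source currents (L1, V1)
I1: z[3]−=0.00165, z[7]+=0.00165
C1: Y=0.000 on G[0,1]
R1: Y=0.004425 on G[3,5]
R2: Y=0.01866 on G[1,5]
R3: Y=0.0004484 on G[6,3]
R4: Y=0.002183 on G[6,3]
L1: row V7−V4=0, i_L1 at 7,4
R5: Y=0.7634 on G[5,2]
I2: z[0]−=0.0965, z[5]+=0.0965
R6: Y=0.01404 on G[0,4]
R7: Y=0.0001171 on G[6,5]
R8: Y=0.007407 on G[7,3]
R9: Y=0.6803 on G[6,1]
I3: z[6]−=0.0165, z[5]+=0.0165
I4: z[0]−=0.00275, z[7]+=0.00275
R10: Y=0.003571 on G[3,5]
R11: Y=0.002558 on G[7,2]
R12: Y=0.1976 on G[2,0]
V1: row V5−V2=10.3, i_V1 at 5,2
solve → V1=9.416, V2=0.3339, V3=6.965, V4=2.368, V5=10.63, V6=9.383, V7=2.368
aux → i_L1=0.03325, i_V1=-7.802

-0.01310 A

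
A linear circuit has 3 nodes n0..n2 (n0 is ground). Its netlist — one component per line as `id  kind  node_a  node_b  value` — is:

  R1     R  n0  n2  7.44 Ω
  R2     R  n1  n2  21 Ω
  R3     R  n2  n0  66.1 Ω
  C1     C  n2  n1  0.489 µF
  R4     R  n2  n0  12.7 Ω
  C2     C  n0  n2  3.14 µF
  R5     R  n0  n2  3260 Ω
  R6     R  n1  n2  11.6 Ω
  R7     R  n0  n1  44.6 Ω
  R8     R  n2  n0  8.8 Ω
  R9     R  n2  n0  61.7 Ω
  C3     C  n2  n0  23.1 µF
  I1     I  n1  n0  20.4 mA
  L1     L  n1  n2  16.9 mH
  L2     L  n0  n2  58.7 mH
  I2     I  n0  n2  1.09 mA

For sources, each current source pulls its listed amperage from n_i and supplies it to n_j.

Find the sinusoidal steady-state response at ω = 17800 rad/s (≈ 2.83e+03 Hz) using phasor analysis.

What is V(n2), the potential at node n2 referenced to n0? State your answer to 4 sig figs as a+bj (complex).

-0.01732+0.02112j V

Apply KCL at each of the 2 non-ground nodes and solve the resulting linear system.
Node n1: branches {R2, C1, R6, R7, I1, L1} → V_1 = -0.1453+0.02250j
Node n2: branches {R1, R2, R3, C1, R4, C2, R5, R6, R8, R9, C3, L1, L2, I2} → V_2 = -0.01732+0.02112j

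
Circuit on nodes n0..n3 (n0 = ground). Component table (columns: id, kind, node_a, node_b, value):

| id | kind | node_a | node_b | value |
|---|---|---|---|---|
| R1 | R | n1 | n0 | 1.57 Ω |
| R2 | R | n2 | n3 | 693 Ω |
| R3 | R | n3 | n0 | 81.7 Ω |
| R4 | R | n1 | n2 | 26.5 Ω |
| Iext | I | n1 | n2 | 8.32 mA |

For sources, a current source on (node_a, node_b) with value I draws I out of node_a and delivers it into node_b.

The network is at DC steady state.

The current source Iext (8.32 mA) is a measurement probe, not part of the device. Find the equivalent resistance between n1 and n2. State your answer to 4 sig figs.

R_eq = 25.63 Ω

MNA unknowns: 3 node voltages V₁..V_3
R1: Y=0.6369 on G[1,0]
R2: Y=0.001443 on G[2,3]
R3: Y=0.01224 on G[3,0]
R4: Y=0.03774 on G[1,2]
Iext: z[1]−=0.00832, z[2]+=0.00832
solve → V1=-0.0004312, V2=0.2128, V3=0.02244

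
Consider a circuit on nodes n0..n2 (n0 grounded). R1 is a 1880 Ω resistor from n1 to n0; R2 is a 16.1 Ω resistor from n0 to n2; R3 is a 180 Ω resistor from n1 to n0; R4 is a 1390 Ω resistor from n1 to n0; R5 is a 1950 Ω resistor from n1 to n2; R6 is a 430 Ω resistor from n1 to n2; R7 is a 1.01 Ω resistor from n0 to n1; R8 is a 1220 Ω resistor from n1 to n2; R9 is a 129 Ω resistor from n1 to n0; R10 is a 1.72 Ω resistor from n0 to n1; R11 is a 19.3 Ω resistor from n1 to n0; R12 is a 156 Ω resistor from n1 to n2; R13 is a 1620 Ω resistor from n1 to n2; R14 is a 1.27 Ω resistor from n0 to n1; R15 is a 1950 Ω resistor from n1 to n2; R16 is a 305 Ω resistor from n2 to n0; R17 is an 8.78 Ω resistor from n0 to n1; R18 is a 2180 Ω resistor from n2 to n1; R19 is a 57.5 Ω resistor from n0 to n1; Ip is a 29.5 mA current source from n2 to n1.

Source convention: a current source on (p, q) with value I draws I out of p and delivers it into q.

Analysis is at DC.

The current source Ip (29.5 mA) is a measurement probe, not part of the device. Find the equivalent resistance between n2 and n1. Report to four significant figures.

Apply KCL at each of the 2 non-ground nodes and solve the resulting linear system.
Node n1: branches {R1, R3, R4, R5, R6, R7, R8, R9, R10, R11, R12, R13, R14, R15, R17, R18, R19, Ip} → V_1 = 0.009755
Node n2: branches {R2, R5, R6, R8, R12, R13, R15, R16, R18, Ip} → V_2 = -0.3814

R_eq = 13.26 Ω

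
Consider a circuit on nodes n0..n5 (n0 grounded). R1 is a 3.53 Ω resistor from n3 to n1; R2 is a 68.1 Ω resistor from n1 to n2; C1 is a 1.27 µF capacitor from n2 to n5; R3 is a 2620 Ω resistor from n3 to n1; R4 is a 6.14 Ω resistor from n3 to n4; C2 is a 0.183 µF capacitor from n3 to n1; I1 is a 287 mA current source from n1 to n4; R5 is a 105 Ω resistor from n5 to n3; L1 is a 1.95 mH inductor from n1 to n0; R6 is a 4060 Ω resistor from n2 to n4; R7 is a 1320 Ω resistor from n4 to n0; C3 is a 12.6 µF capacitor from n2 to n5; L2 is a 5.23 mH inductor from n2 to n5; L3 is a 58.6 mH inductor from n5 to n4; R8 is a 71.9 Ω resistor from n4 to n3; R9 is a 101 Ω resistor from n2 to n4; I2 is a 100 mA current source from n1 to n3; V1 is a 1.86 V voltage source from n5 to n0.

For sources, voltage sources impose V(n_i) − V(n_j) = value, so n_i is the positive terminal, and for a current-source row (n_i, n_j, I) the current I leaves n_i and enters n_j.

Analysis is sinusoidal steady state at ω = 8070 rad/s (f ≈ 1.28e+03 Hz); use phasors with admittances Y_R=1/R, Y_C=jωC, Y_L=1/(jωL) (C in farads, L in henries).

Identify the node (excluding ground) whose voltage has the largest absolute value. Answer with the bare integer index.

Element admittances at ω=8070 rad/s:
  Y(R1) = 0.2833+0.000j S between n3,n1
  Y(R2) = 0.01468+0.000j S between n1,n2
  Y(C1) = 0.000+0.01025j S between n2,n5
  Y(R3) = 0.0003817+0.000j S between n3,n1
  Y(R4) = 0.1629+0.000j S between n3,n4
  Y(C2) = 0.000+0.001477j S between n3,n1
  I1: injects 0.287 A into n4 (from n1)
  Y(R5) = 0.009524+0.000j S between n5,n3
  Y(L1) = 0.000-0.06355j S between n1,n0
  Y(R6) = 0.0002463+0.000j S between n2,n4
  Y(R7) = 0.0007576+0.000j S between n4,n0
  Y(C3) = 0.000+0.1017j S between n2,n5
  Y(L2) = 0.000-0.02369j S between n2,n5
  Y(L3) = 0.000-0.002115j S between n5,n4
  Y(R8) = 0.01391+0.000j S between n4,n3
  Y(R9) = 0.009901+0.000j S between n2,n4
  I2: injects 0.1 A into n3 (from n1)
  V1: constraint V(n5)−V(n0) = 1.86
Assemble and solve the 6×6 MNA system:
  V(n1)=0.04709+0.2867j  V(n2)=1.887+0.1866j  V(n3)=1.380+0.2744j  V(n4)=2.928+0.2806j  V(n5)=1.860+0.000j
  i(V1)=-0.02044+0.002780j

4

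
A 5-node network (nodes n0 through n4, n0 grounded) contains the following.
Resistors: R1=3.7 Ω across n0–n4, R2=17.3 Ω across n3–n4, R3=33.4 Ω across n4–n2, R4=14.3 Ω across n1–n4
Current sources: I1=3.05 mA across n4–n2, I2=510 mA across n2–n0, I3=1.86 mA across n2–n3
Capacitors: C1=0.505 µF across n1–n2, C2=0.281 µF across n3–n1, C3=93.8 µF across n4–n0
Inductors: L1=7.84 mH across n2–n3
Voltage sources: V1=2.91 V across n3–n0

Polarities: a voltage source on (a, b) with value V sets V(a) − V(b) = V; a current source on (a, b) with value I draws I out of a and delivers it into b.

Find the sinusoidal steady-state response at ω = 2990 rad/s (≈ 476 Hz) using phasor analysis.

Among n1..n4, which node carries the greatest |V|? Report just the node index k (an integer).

Apply KCL at each of the 4 non-ground nodes and solve the resulting linear system.
Node n1: branches {C1, C2, R4} → V_1 = -0.09616-0.6491j
Node n2: branches {I1, C1, R3, I2, I3, L1} → V_2 = -3.707-9.853j
Node n3: branches {R2, C2, I3, L1, V1} → V_3 = 2.910+0.000j
Node n4: branches {R1, I1, R2, C3, R3, R4} → V_4 = -0.2871-0.6073j
Source currents: i(V1)=-0.6027+0.2446j

2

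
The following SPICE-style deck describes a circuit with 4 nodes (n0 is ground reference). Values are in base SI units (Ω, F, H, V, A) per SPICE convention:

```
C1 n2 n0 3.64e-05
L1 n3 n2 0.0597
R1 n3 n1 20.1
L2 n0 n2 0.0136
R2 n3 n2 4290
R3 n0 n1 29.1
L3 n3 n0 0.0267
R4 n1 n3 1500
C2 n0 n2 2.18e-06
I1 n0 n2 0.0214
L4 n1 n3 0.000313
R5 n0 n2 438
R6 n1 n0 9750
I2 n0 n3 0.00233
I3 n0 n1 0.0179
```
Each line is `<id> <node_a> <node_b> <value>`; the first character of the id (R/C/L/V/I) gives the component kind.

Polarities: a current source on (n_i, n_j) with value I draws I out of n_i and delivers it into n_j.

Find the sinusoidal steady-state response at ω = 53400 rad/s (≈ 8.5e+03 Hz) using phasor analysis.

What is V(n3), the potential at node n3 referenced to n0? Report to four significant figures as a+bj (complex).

0.5935+0.04294j V

MNA unknowns: 3 node voltages V₁..V_3
C1: Y=0.000+1.944j on G[2,0]
L1: Y=0.000-0.0003137j on G[3,2]
R1: Y=0.04975+0.000j on G[3,1]
L2: Y=0.000-0.001377j on G[0,2]
R2: Y=0.0002331+0.000j on G[3,2]
R3: Y=0.03436+0.000j on G[0,1]
L3: Y=0.000-0.0007014j on G[3,0]
R4: Y=0.0006667+0.000j on G[1,3]
C2: Y=0.000+0.1164j on G[0,2]
I1: z[0]−=0.0214, z[2]+=0.0214
L4: Y=0.000-0.05983j on G[1,3]
R5: Y=0.002283+0.000j on G[0,2]
R6: Y=0.0001026+0.000j on G[1,0]
I2: z[0]−=0.00233, z[3]+=0.00233
I3: z[0]−=0.0179, z[1]+=0.0179
solve → V1=0.5816+0.01712j, V2=-7.277e-05-0.01047j, V3=0.5935+0.04294j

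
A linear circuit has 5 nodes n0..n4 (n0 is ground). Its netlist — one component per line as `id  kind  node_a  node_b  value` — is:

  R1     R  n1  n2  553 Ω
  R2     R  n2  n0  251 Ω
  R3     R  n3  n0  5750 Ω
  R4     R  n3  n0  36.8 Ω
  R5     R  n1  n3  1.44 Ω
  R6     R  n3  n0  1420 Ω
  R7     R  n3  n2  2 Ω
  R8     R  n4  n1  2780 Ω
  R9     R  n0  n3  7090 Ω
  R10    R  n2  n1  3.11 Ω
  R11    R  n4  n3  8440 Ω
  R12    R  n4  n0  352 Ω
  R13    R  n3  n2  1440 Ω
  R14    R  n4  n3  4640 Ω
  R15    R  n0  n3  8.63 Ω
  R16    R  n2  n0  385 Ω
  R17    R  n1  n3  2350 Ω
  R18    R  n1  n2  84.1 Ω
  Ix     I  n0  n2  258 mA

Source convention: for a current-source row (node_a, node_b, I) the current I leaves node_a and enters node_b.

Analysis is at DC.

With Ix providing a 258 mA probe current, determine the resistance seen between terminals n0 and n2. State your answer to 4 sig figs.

Apply KCL at each of the 4 non-ground nodes and solve the resulting linear system.
Node n1: branches {R1, R5, R8, R10, R17, R18} → V_1 = 1.800
Node n2: branches {R1, R2, R7, R10, R13, R16, R18, Ix} → V_2 = 2.028
Node n3: branches {R3, R4, R5, R6, R7, R9, R11, R13, R14, R15, R17} → V_3 = 1.691
Node n4: branches {R8, R11, R12, R14} → V_4 = 0.3431

R_eq = 7.860 Ω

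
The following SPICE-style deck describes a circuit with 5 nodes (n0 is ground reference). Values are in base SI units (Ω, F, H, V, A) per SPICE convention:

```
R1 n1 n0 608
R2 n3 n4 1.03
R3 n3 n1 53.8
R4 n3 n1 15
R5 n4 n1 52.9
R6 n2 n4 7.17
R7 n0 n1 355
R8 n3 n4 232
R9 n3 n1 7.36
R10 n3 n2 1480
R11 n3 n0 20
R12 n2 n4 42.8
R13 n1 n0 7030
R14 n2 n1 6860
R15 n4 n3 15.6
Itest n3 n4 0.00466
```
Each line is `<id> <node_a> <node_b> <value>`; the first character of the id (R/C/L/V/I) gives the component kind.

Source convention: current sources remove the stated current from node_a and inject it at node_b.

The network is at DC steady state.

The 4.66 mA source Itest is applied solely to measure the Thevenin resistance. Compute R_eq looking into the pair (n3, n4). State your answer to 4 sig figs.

Element admittances at DC:
  Y(R1) = 0.001645 S between n1,n0
  Y(R2) = 0.9709 S between n3,n4
  Y(R3) = 0.01859 S between n3,n1
  Y(R4) = 0.06667 S between n3,n1
  Y(R5) = 0.01890 S between n4,n1
  Y(R6) = 0.1395 S between n2,n4
  Y(R7) = 0.002817 S between n0,n1
  Y(R8) = 0.004310 S between n3,n4
  Y(R9) = 0.1359 S between n3,n1
  Y(R10) = 0.0006757 S between n3,n2
  Y(R11) = 0.05000 S between n3,n0
  Y(R12) = 0.02336 S between n2,n4
  Y(R13) = 0.0001422 S between n1,n0
  Y(R14) = 0.0001458 S between n2,n1
  Y(R15) = 0.06410 S between n4,n3
  Itest: injects 0.00466 A into n4 (from n3)
Assemble and solve the 4×4 MNA system:
  V(n1)=0.0003145  V(n2)=0.004356  V(n3)=-2.896e-05  V(n4)=0.004378

R_eq = 0.9456 Ω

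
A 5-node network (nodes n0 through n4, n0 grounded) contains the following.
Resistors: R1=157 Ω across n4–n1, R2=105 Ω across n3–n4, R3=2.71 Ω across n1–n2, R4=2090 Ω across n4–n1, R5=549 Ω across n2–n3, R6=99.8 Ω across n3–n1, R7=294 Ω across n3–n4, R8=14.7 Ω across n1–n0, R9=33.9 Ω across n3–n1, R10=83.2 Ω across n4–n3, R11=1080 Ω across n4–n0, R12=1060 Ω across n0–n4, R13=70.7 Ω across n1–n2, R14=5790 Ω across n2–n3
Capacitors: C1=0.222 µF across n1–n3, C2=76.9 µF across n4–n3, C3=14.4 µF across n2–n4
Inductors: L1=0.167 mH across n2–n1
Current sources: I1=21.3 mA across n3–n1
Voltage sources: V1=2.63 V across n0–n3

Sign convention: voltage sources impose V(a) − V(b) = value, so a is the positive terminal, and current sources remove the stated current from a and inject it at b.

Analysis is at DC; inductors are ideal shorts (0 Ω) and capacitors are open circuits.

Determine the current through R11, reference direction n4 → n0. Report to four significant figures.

-0.001970 A

MNA unknowns: 4 node voltages V₁..V_4 plus 2 source currents (L1, V1)
R1: Y=0.006369 on G[4,1]
C1: Y=0.000 on G[1,3]
R2: Y=0.009524 on G[3,4]
R3: Y=0.3690 on G[1,2]
R4: Y=0.0004785 on G[4,1]
R5: Y=0.001821 on G[2,3]
R6: Y=0.01002 on G[3,1]
R7: Y=0.003401 on G[3,4]
L1: row V2−V1=0, i_L1 at 2,1
C2: Y=0.000 on G[4,3]
R8: Y=0.06803 on G[1,0]
I1: z[3]−=0.0213, z[1]+=0.0213
C3: Y=0.000 on G[2,4]
R9: Y=0.02950 on G[3,1]
R10: Y=0.01202 on G[4,3]
R11: Y=0.0009259 on G[4,0]
R12: Y=0.0009434 on G[0,4]
R13: Y=0.01414 on G[1,2]
R14: Y=0.0001727 on G[2,3]
V1: row V0−V3=2.63, i_V1 at 0,3
solve → V1=-0.8803, V2=-0.8803, V3=-2.630, V4=-2.128
aux → i_L1=-0.003489, i_V1=-0.06386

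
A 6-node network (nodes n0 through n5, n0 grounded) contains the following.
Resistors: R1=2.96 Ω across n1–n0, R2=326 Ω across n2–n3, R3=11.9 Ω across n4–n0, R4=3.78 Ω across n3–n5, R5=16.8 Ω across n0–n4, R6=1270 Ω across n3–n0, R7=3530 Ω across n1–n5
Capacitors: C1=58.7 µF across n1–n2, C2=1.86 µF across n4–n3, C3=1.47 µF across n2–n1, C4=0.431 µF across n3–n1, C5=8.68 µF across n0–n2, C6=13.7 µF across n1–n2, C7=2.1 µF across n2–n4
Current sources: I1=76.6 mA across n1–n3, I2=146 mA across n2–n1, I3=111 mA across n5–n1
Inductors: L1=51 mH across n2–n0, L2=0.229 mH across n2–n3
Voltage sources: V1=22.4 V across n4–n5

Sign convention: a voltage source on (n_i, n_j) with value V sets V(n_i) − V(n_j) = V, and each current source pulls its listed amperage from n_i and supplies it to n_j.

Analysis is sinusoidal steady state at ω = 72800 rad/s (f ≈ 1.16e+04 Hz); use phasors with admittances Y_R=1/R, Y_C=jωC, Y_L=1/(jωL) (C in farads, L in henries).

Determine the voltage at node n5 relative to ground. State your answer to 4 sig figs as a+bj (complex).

MNA unknowns: 5 node voltages V₁..V_5 plus 1 source current (V1)
R1: Y=0.3378+0.000j on G[1,0]
C1: Y=0.000+4.273j on G[1,2]
R2: Y=0.003067+0.000j on G[2,3]
I1: z[1]−=0.0766, z[3]+=0.0766
R3: Y=0.08403+0.000j on G[4,0]
R4: Y=0.2646+0.000j on G[3,5]
C2: Y=0.000+0.1354j on G[4,3]
R5: Y=0.05952+0.000j on G[0,4]
I2: z[2]−=0.146, z[1]+=0.146
I3: z[5]−=0.111, z[1]+=0.111
R6: Y=0.0007874+0.000j on G[3,0]
R7: Y=0.0002833+0.000j on G[1,5]
C3: Y=0.000+0.1070j on G[2,1]
L1: Y=0.000-0.0002693j on G[2,0]
C4: Y=0.000+0.03138j on G[3,1]
C5: Y=0.000+0.6319j on G[0,2]
C6: Y=0.000+0.9974j on G[1,2]
L2: Y=0.000-0.05998j on G[2,3]
C7: Y=0.000+0.1529j on G[2,4]
V1: row V4−V5=22.4, i_V1 at 4,5
solve → V1=0.3987-0.2796j, V2=0.5057-0.3067j, V3=-20.93+5.590j, V4=-2.173-1.597j, V5=-24.57-1.597j
aux → i_V1=-0.8586-1.902j

-24.57-1.597j V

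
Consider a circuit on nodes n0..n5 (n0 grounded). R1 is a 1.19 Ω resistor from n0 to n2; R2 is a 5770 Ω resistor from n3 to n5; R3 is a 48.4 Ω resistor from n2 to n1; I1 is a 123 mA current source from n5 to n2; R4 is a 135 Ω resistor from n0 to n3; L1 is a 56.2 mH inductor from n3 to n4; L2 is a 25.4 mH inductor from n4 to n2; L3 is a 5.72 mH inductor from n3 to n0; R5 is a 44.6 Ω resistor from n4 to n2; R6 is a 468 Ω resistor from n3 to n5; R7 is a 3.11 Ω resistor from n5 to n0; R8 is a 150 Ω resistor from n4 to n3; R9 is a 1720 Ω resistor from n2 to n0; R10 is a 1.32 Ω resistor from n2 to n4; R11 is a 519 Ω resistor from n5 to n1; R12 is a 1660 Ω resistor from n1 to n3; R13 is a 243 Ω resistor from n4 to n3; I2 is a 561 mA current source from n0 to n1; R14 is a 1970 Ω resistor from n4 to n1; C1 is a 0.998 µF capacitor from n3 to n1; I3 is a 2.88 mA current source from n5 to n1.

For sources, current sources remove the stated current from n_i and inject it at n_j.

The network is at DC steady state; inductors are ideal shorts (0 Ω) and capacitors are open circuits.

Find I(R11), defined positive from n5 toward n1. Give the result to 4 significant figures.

-0.04628 A

Element admittances at DC:
  Y(R1) = 0.8403 S between n0,n2
  Y(R2) = 0.0001733 S between n3,n5
  Y(R3) = 0.02066 S between n2,n1
  I1: injects 0.123 A into n2 (from n5)
  Y(R4) = 0.007407 S between n0,n3
  L1: short n3↔n4 (DC inductor)
  L2: short n4↔n2 (DC inductor)
  L3: short n3↔n0 (DC inductor)
  Y(R5) = 0.02242 S between n4,n2
  Y(R6) = 0.002137 S between n3,n5
  Y(R7) = 0.3215 S between n5,n0
  Y(R8) = 0.006667 S between n4,n3
  Y(R9) = 0.0005814 S between n2,n0
  Y(R10) = 0.7576 S between n2,n4
  Y(R11) = 0.001927 S between n5,n1
  Y(R12) = 0.0006024 S between n1,n3
  Y(R13) = 0.004115 S between n4,n3
  I2: injects 0.561 A into n1 (from n0)
  Y(R14) = 0.0005076 S between n4,n1
  Y(C1) = 0.000 S between n3,n1
  I3: injects 0.00288 A into n1 (from n5)
Assemble and solve the 8×8 MNA system:
  V(n1)=23.77  V(n2)=0.000  V(n3)=0.000  V(n4)=0.000  V(n5)=-0.2458
  i(L1)=-0.6263  i(L2)=-0.6142  i(L3)=0.6400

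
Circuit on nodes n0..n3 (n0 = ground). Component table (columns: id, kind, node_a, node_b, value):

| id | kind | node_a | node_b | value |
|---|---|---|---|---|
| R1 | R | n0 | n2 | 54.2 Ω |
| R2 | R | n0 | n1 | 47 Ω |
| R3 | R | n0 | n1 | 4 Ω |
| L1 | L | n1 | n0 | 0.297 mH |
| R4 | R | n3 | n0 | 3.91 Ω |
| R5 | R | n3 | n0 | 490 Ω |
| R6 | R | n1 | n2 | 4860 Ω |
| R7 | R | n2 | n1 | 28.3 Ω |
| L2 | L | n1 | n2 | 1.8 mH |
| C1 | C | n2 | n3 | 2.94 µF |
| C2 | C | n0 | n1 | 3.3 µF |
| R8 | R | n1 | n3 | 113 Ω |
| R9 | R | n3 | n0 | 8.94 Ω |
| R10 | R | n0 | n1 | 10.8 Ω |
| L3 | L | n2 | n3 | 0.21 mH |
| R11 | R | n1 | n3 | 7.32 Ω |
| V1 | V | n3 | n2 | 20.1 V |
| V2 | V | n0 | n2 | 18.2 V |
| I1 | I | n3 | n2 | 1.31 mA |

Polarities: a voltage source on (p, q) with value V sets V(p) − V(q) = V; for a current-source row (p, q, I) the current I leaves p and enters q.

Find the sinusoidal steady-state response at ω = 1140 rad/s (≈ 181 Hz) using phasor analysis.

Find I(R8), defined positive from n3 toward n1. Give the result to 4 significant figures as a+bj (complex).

Element admittances at ω=1140 rad/s:
  Y(R1) = 0.01845+0.000j S between n0,n2
  Y(R2) = 0.02128+0.000j S between n0,n1
  Y(R3) = 0.2500+0.000j S between n0,n1
  Y(L1) = 0.000-2.954j S between n1,n0
  Y(R4) = 0.2558+0.000j S between n3,n0
  Y(R5) = 0.002041+0.000j S between n3,n0
  Y(R6) = 0.0002058+0.000j S between n1,n2
  Y(R7) = 0.03534+0.000j S between n2,n1
  Y(L2) = 0.000-0.4873j S between n1,n2
  Y(C1) = 0.000+0.003352j S between n2,n3
  Y(C2) = 0.000+0.003762j S between n0,n1
  Y(R8) = 0.008850+0.000j S between n1,n3
  Y(R9) = 0.1119+0.000j S between n3,n0
  Y(R10) = 0.09259+0.000j S between n0,n1
  Y(L3) = 0.000-4.177j S between n2,n3
  Y(R11) = 0.1366+0.000j S between n1,n3
  V1: constraint V(n3)−V(n2) = 20.1
  V2: constraint V(n0)−V(n2) = 18.2
  I1: injects 0.00131 A into n2 (from n3)
Assemble and solve the 5×5 MNA system:
  V(n1)=-2.534+0.2939j  V(n2)=-18.20+0.000j  V(n3)=1.900+0.000j
  i(V1)=-1.349+83.94j  i(V2)=0.3115+7.581j

0.03924-0.002601j A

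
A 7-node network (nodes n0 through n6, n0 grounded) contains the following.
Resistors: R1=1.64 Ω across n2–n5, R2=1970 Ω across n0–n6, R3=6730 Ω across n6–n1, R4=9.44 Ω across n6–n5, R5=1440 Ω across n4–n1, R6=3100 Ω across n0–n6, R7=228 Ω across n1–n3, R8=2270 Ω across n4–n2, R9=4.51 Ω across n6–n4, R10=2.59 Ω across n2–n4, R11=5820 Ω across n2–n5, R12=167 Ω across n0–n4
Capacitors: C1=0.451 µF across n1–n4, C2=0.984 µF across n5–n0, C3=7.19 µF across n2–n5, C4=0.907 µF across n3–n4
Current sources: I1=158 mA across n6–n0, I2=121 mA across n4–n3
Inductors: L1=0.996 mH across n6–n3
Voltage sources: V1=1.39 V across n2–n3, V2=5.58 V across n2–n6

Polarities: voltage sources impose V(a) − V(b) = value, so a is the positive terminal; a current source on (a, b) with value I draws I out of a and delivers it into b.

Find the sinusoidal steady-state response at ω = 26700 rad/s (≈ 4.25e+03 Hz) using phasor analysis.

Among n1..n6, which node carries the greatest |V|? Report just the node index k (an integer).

6

Apply KCL at each of the 6 non-ground nodes and solve the resulting linear system.
Node n1: branches {R3, R5, C1, R7} → V_1 = -2.803+4.725j
Node n2: branches {R1, C3, R8, R10, R11, V1, V2} → V_2 = -0.6995+4.951j
Node n3: branches {R7, C4, L1, I2, V1} → V_3 = -2.090+4.951j
Node n4: branches {R5, C1, R8, R9, R10, C4, R12, I2} → V_4 = -2.900+4.937j
Node n5: branches {R1, R4, C2, C3, R11} → V_5 = -1.282+5.154j
Node n6: branches {R2, R3, R4, R6, I1, R9, L1, V2} → V_6 = -6.280+4.951j
Source currents: i(V1)=-0.1182-0.1369j, i(V2)=-1.126+0.1434j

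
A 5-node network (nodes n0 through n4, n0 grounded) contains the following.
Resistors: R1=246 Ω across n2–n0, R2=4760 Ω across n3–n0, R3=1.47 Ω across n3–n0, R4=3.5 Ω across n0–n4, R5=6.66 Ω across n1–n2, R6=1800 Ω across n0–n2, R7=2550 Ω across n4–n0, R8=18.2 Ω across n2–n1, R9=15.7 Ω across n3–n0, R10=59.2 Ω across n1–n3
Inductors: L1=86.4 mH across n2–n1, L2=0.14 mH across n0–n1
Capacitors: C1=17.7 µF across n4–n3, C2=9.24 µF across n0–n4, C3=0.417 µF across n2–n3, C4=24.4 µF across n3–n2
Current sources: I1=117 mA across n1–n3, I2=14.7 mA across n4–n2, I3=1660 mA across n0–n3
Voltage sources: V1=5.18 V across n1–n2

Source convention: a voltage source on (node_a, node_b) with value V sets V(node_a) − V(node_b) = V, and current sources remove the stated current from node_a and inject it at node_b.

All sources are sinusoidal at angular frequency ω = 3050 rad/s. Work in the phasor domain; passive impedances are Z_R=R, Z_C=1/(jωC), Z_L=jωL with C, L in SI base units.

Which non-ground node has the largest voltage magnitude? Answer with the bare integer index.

Element admittances at ω=3050 rad/s:
  Y(R1) = 0.004065+0.000j S between n2,n0
  Y(R2) = 0.0002101+0.000j S between n3,n0
  Y(R3) = 0.6803+0.000j S between n3,n0
  Y(L1) = 0.000-0.003795j S between n2,n1
  Y(C1) = 0.000+0.05398j S between n4,n3
  Y(R4) = 0.2857+0.000j S between n0,n4
  I1: injects 0.117 A into n3 (from n1)
  Y(R5) = 0.1502+0.000j S between n1,n2
  Y(R6) = 0.0005556+0.000j S between n0,n2
  Y(C2) = 0.000+0.02818j S between n0,n4
  Y(L2) = 0.000-2.342j S between n0,n1
  Y(R7) = 0.0003922+0.000j S between n4,n0
  Y(R8) = 0.05495+0.000j S between n2,n1
  Y(R9) = 0.06369+0.000j S between n3,n0
  Y(C3) = 0.000+0.001272j S between n2,n3
  Y(R10) = 0.01689+0.000j S between n1,n3
  Y(C4) = 0.000+0.07442j S between n3,n2
  I2: injects 0.0147 A into n2 (from n4)
  I3: injects 1.66 A into n3 (from n0)
  V1: constraint V(n1)−V(n2) = 5.18
Assemble and solve the 5×5 MNA system:
  V(n1)=-0.2381+0.01345j  V(n2)=-5.418+0.01345j  V(n3)=2.152-0.8900j  V(n4)=0.2154+0.3442j
  i(V1)=-1.171-0.5533j

2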